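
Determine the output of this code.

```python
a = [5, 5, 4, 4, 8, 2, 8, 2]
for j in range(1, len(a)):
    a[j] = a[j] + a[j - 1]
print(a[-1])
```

38

j=1: a[1] = 5+5 = 10 → [5, 10, 4, 4, 8, 2, 8, 2]
j=2: a[2] = 4+10 = 14 → [5, 10, 14, 4, 8, 2, 8, 2]
j=3: a[3] = 4+14 = 18 → [5, 10, 14, 18, 8, 2, 8, 2]
j=4: a[4] = 8+18 = 26 → [5, 10, 14, 18, 26, 2, 8, 2]
j=5: a[5] = 2+26 = 28 → [5, 10, 14, 18, 26, 28, 8, 2]
j=6: a[6] = 8+28 = 36 → [5, 10, 14, 18, 26, 28, 36, 2]
j=7: a[7] = 2+36 = 38 → [5, 10, 14, 18, 26, 28, 36, 38]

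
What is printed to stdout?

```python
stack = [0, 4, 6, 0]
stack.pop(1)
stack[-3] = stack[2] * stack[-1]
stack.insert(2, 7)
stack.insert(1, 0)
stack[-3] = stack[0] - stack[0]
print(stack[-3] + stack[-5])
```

0

pop(1) removes 4 → [0, 6, 0]
stack[-3] = stack[2]*stack[-1] = 0*0 = 0 → [0, 6, 0]
insert 7 at 2 → [0, 6, 7, 0]
insert 0 at 1 → [0, 0, 6, 7, 0]
stack[-3] = stack[0]-stack[0] = 0-0 = 0 → [0, 0, 0, 7, 0]
stack[-3]+stack[-5] = 0+0 = 0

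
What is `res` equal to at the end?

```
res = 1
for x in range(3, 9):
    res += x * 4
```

133

x=3: res = 1+3*4 = 13
x=4: res = 13+4*4 = 29
x=5: res = 29+5*4 = 49
x=6: res = 49+6*4 = 73
x=7: res = 73+7*4 = 101
x=8: res = 101+8*4 = 133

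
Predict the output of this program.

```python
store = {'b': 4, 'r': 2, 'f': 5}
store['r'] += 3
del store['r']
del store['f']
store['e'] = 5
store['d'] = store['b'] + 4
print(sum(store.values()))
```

store['r'] = 2+3 = 5 → {'b': 4, 'r': 5, 'f': 5}
del 'r' → {'b': 4, 'f': 5}
del 'f' → {'b': 4}
store['e'] = 5 → {'b': 4, 'e': 5}
store['d'] = store['b']+4 = 8 → {'b': 4, 'e': 5, 'd': 8}
sum of values = 17

17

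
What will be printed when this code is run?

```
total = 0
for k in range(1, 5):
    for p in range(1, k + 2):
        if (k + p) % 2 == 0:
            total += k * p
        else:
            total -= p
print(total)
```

k=1,p=1: even sum, total = 0+1 = 1
k=1,p=2: odd sum, total = 1-2 = -1
k=2,p=1: odd sum, total = (-1)-1 = -2
k=2,p=2: even sum, total = (-2)+4 = 2
k=2,p=3: odd sum, total = 2-3 = -1
k=3,p=1: even sum, total = (-1)+3 = 2
k=3,p=2: odd sum, total = 2-2 = 0
k=3,p=3: even sum, total = 0+9 = 9
k=3,p=4: odd sum, total = 9-4 = 5
k=4,p=1: odd sum, total = 5-1 = 4
k=4,p=2: even sum, total = 4+8 = 12
k=4,p=3: odd sum, total = 12-3 = 9
k=4,p=4: even sum, total = 9+16 = 25
k=4,p=5: odd sum, total = 25-5 = 20

20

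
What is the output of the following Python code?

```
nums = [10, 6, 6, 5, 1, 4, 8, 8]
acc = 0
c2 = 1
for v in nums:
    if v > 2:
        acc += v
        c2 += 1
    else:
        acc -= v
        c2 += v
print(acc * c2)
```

414

v=10: >2, acc = 0+10 = 10; c2=2
v=6: >2, acc = 10+6 = 16; c2=3
v=6: >2, acc = 16+6 = 22; c2=4
v=5: >2, acc = 22+5 = 27; c2=5
v=1: not >2, acc = 27-1 = 26; c2=6
v=4: >2, acc = 26+4 = 30; c2=7
v=8: >2, acc = 30+8 = 38; c2=8
v=8: >2, acc = 38+8 = 46; c2=9
acc*c2 = 46*9 = 414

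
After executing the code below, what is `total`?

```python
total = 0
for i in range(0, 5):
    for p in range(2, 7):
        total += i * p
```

i=0,p=2: total = 0+0 = 0
i=0,p=3: total = 0+0 = 0
i=0,p=4: total = 0+0 = 0
i=0,p=5: total = 0+0 = 0
i=0,p=6: total = 0+0 = 0
i=1,p=2: total = 0+2 = 2
i=1,p=3: total = 2+3 = 5
i=1,p=4: total = 5+4 = 9
i=1,p=5: total = 9+5 = 14
i=1,p=6: total = 14+6 = 20
i=2,p=2: total = 20+4 = 24
i=2,p=3: total = 24+6 = 30
i=2,p=4: total = 30+8 = 38
i=2,p=5: total = 38+10 = 48
i=2,p=6: total = 48+12 = 60
i=3,p=2: total = 60+6 = 66
i=3,p=3: total = 66+9 = 75
i=3,p=4: total = 75+12 = 87
i=3,p=5: total = 87+15 = 102
i=3,p=6: total = 102+18 = 120
i=4,p=2: total = 120+8 = 128
i=4,p=3: total = 128+12 = 140
i=4,p=4: total = 140+16 = 156
i=4,p=5: total = 156+20 = 176
i=4,p=6: total = 176+24 = 200

200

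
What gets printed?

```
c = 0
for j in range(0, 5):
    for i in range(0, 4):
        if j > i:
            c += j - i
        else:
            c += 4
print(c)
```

j=0,i=0: not 0>0, c = 0+4 = 4
j=0,i=1: not 0>1, c = 4+4 = 8
j=0,i=2: not 0>2, c = 8+4 = 12
j=0,i=3: not 0>3, c = 12+4 = 16
j=1,i=0: 1>0, c = 16+1 = 17
j=1,i=1: not 1>1, c = 17+4 = 21
j=1,i=2: not 1>2, c = 21+4 = 25
j=1,i=3: not 1>3, c = 25+4 = 29
j=2,i=0: 2>0, c = 29+2 = 31
j=2,i=1: 2>1, c = 31+1 = 32
j=2,i=2: not 2>2, c = 32+4 = 36
j=2,i=3: not 2>3, c = 36+4 = 40
j=3,i=0: 3>0, c = 40+3 = 43
j=3,i=1: 3>1, c = 43+2 = 45
j=3,i=2: 3>2, c = 45+1 = 46
j=3,i=3: not 3>3, c = 46+4 = 50
j=4,i=0: 4>0, c = 50+4 = 54
j=4,i=1: 4>1, c = 54+3 = 57
j=4,i=2: 4>2, c = 57+2 = 59
j=4,i=3: 4>3, c = 59+1 = 60

60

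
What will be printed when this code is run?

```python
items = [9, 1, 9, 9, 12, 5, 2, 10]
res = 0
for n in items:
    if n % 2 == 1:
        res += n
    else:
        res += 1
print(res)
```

36

n=9: odd, res = 0+9 = 9
n=1: odd, res = 9+1 = 10
n=9: odd, res = 10+9 = 19
n=9: odd, res = 19+9 = 28
n=12: not odd, res = 28+1 = 29
n=5: odd, res = 29+5 = 34
n=2: not odd, res = 34+1 = 35
n=10: not odd, res = 35+1 = 36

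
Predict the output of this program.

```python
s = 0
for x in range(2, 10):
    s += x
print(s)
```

44

x=2: s = 0+2 = 2
x=3: s = 2+3 = 5
x=4: s = 5+4 = 9
x=5: s = 9+5 = 14
x=6: s = 14+6 = 20
x=7: s = 20+7 = 27
x=8: s = 27+8 = 35
x=9: s = 35+9 = 44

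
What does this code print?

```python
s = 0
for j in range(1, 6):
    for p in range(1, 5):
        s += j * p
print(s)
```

150

j=1,p=1: s = 0+1 = 1
j=1,p=2: s = 1+2 = 3
j=1,p=3: s = 3+3 = 6
j=1,p=4: s = 6+4 = 10
j=2,p=1: s = 10+2 = 12
j=2,p=2: s = 12+4 = 16
j=2,p=3: s = 16+6 = 22
j=2,p=4: s = 22+8 = 30
j=3,p=1: s = 30+3 = 33
j=3,p=2: s = 33+6 = 39
j=3,p=3: s = 39+9 = 48
j=3,p=4: s = 48+12 = 60
j=4,p=1: s = 60+4 = 64
j=4,p=2: s = 64+8 = 72
j=4,p=3: s = 72+12 = 84
j=4,p=4: s = 84+16 = 100
j=5,p=1: s = 100+5 = 105
j=5,p=2: s = 105+10 = 115
j=5,p=3: s = 115+15 = 130
j=5,p=4: s = 130+20 = 150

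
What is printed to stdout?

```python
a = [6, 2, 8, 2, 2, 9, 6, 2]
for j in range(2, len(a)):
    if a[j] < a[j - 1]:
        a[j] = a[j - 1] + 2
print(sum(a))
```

j=2: 8>=2, unchanged → [6, 2, 8, 2, 2, 9, 6, 2]
j=3: 2<8, a[3] = 8+2 = 10 → [6, 2, 8, 10, 2, 9, 6, 2]
j=4: 2<10, a[4] = 10+2 = 12 → [6, 2, 8, 10, 12, 9, 6, 2]
j=5: 9<12, a[5] = 12+2 = 14 → [6, 2, 8, 10, 12, 14, 6, 2]
j=6: 6<14, a[6] = 14+2 = 16 → [6, 2, 8, 10, 12, 14, 16, 2]
j=7: 2<16, a[7] = 16+2 = 18 → [6, 2, 8, 10, 12, 14, 16, 18]
sum = 86

86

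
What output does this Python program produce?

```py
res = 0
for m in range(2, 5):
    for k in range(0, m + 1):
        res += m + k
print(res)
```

m=2,k=0: res = 0+2 = 2
m=2,k=1: res = 2+3 = 5
m=2,k=2: res = 5+4 = 9
m=3,k=0: res = 9+3 = 12
m=3,k=1: res = 12+4 = 16
m=3,k=2: res = 16+5 = 21
m=3,k=3: res = 21+6 = 27
m=4,k=0: res = 27+4 = 31
m=4,k=1: res = 31+5 = 36
m=4,k=2: res = 36+6 = 42
m=4,k=3: res = 42+7 = 49
m=4,k=4: res = 49+8 = 57

57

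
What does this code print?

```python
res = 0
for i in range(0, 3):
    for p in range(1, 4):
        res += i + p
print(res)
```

i=0,p=1: res = 0+1 = 1
i=0,p=2: res = 1+2 = 3
i=0,p=3: res = 3+3 = 6
i=1,p=1: res = 6+2 = 8
i=1,p=2: res = 8+3 = 11
i=1,p=3: res = 11+4 = 15
i=2,p=1: res = 15+3 = 18
i=2,p=2: res = 18+4 = 22
i=2,p=3: res = 22+5 = 27

27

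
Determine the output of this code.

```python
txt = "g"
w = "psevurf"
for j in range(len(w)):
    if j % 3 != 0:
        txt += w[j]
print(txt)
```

gseur

j=0: skip
j=1: add 's' → 'gs'
j=2: add 'e' → 'gse'
j=3: skip
j=4: add 'u' → 'gseu'
j=5: add 'r' → 'gseur'
j=6: skip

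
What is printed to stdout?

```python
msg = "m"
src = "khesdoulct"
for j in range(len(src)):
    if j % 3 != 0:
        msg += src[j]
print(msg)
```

j=0: skip
j=1: add 'h' → 'mh'
j=2: add 'e' → 'mhe'
j=3: skip
j=4: add 'd' → 'mhed'
j=5: add 'o' → 'mhedo'
j=6: skip
j=7: add 'l' → 'mhedol'
j=8: add 'c' → 'mhedolc'
j=9: skip

mhedolc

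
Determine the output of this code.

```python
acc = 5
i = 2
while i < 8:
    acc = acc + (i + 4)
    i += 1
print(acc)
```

i=2: acc = 5+6 = 11
i=3: acc = 11+7 = 18
i=4: acc = 18+8 = 26
i=5: acc = 26+9 = 35
i=6: acc = 35+10 = 45
i=7: acc = 45+11 = 56

56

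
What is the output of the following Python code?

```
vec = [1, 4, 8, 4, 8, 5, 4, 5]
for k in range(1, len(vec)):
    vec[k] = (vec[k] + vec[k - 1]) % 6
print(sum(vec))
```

k=1: vec[1] = (4+1)%6 = 5 → [1, 5, 8, 4, 8, 5, 4, 5]
k=2: vec[2] = (8+5)%6 = 1 → [1, 5, 1, 4, 8, 5, 4, 5]
k=3: vec[3] = (4+1)%6 = 5 → [1, 5, 1, 5, 8, 5, 4, 5]
k=4: vec[4] = (8+5)%6 = 1 → [1, 5, 1, 5, 1, 5, 4, 5]
k=5: vec[5] = (5+1)%6 = 0 → [1, 5, 1, 5, 1, 0, 4, 5]
k=6: vec[6] = (4+0)%6 = 4 → [1, 5, 1, 5, 1, 0, 4, 5]
k=7: vec[7] = (5+4)%6 = 3 → [1, 5, 1, 5, 1, 0, 4, 3]
sum = 20

20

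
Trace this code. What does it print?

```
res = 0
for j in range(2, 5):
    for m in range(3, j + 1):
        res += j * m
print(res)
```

j=3,m=3: res = 0+9 = 9
j=4,m=3: res = 9+12 = 21
j=4,m=4: res = 21+16 = 37

37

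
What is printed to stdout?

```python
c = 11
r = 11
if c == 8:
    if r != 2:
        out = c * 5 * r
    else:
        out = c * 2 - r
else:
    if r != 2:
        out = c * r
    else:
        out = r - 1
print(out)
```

c=11, r=11
c == 8 is False; r != 2 is True
→ out = c * r = 121

121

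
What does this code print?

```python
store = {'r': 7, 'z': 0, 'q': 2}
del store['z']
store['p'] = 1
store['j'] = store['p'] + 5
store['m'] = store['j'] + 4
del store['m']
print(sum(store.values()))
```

16

del 'z' → {'r': 7, 'q': 2}
store['p'] = 1 → {'r': 7, 'q': 2, 'p': 1}
store['j'] = store['p']+5 = 6 → {'r': 7, 'q': 2, 'p': 1, 'j': 6}
store['m'] = store['j']+4 = 10 → {'r': 7, 'q': 2, 'p': 1, 'j': 6, 'm': 10}
del 'm' → {'r': 7, 'q': 2, 'p': 1, 'j': 6}
sum of values = 16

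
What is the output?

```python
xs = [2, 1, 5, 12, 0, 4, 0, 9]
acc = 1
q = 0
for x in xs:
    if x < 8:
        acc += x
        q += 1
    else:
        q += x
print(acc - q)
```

x=2: <8, acc = 1+2 = 3; q=1
x=1: <8, acc = 3+1 = 4; q=2
x=5: <8, acc = 4+5 = 9; q=3
x=12: not <8; q=15
x=0: <8, acc = 9+0 = 9; q=16
x=4: <8, acc = 9+4 = 13; q=17
x=0: <8, acc = 13+0 = 13; q=18
x=9: not <8; q=27
acc-q = 13-27 = -14

-14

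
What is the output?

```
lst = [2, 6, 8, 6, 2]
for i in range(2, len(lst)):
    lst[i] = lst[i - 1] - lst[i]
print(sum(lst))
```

i=2: lst[2] = 6-8 = -2 → [2, 6, -2, 6, 2]
i=3: lst[3] = (-2)-6 = -8 → [2, 6, -2, -8, 2]
i=4: lst[4] = (-8)-2 = -10 → [2, 6, -2, -8, -10]
sum = -12

-12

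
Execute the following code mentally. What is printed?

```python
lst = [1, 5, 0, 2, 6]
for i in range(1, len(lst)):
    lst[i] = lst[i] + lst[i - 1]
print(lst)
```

i=1: lst[1] = 5+1 = 6 → [1, 6, 0, 2, 6]
i=2: lst[2] = 0+6 = 6 → [1, 6, 6, 2, 6]
i=3: lst[3] = 2+6 = 8 → [1, 6, 6, 8, 6]
i=4: lst[4] = 6+8 = 14 → [1, 6, 6, 8, 14]

[1, 6, 6, 8, 14]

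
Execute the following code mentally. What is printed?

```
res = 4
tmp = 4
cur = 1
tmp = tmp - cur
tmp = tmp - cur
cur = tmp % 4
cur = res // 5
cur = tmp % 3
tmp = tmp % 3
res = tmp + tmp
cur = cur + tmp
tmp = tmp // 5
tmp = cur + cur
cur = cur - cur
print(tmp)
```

8

tmp = 4-1 = 3
tmp = 3-1 = 2
cur = 2%4 = 2
cur = 4//5 = 0
cur = 2%3 = 2
tmp = 2%3 = 2
res = 2+2 = 4
cur = 2+2 = 4
tmp = 2//5 = 0
tmp = 4+4 = 8
cur = 4-4 = 0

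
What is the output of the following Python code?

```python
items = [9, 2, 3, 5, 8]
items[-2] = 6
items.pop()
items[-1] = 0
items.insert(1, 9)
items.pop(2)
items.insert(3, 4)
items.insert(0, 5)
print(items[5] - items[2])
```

-9

items[-2] = 6 → [9, 2, 3, 6, 8]
pop() removes 8 → [9, 2, 3, 6]
items[-1] = 0 → [9, 2, 3, 0]
insert 9 at 1 → [9, 9, 2, 3, 0]
pop(2) removes 2 → [9, 9, 3, 0]
insert 4 at 3 → [9, 9, 3, 4, 0]
insert 5 at 0 → [5, 9, 9, 3, 4, 0]
items[5]-items[2] = 0-9 = -9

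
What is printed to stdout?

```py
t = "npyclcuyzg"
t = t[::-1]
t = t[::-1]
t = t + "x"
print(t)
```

npyclcuyzgx

reverse → 'gzyuclcypn'
reverse → 'npyclcuyzg'
+ 'x' → 'npyclcuyzgx'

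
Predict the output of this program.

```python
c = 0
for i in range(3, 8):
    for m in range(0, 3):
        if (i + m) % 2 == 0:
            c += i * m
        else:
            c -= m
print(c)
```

i=3,m=0: odd sum, c = 0-0 = 0
i=3,m=1: even sum, c = 0+3 = 3
i=3,m=2: odd sum, c = 3-2 = 1
i=4,m=0: even sum, c = 1+0 = 1
i=4,m=1: odd sum, c = 1-1 = 0
i=4,m=2: even sum, c = 0+8 = 8
i=5,m=0: odd sum, c = 8-0 = 8
i=5,m=1: even sum, c = 8+5 = 13
i=5,m=2: odd sum, c = 13-2 = 11
i=6,m=0: even sum, c = 11+0 = 11
i=6,m=1: odd sum, c = 11-1 = 10
i=6,m=2: even sum, c = 10+12 = 22
i=7,m=0: odd sum, c = 22-0 = 22
i=7,m=1: even sum, c = 22+7 = 29
i=7,m=2: odd sum, c = 29-2 = 27

27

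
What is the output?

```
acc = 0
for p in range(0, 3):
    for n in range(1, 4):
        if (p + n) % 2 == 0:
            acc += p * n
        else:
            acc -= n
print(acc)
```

-2

p=0,n=1: odd sum, acc = 0-1 = -1
p=0,n=2: even sum, acc = (-1)+0 = -1
p=0,n=3: odd sum, acc = (-1)-3 = -4
p=1,n=1: even sum, acc = (-4)+1 = -3
p=1,n=2: odd sum, acc = (-3)-2 = -5
p=1,n=3: even sum, acc = (-5)+3 = -2
p=2,n=1: odd sum, acc = (-2)-1 = -3
p=2,n=2: even sum, acc = (-3)+4 = 1
p=2,n=3: odd sum, acc = 1-3 = -2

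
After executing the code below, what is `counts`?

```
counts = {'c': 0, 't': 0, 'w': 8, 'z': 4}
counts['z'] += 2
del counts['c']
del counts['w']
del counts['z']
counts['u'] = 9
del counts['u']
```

{'t': 0}

counts['z'] = 4+2 = 6 → {'c': 0, 't': 0, 'w': 8, 'z': 6}
del 'c' → {'t': 0, 'w': 8, 'z': 6}
del 'w' → {'t': 0, 'z': 6}
del 'z' → {'t': 0}
counts['u'] = 9 → {'t': 0, 'u': 9}
del 'u' → {'t': 0}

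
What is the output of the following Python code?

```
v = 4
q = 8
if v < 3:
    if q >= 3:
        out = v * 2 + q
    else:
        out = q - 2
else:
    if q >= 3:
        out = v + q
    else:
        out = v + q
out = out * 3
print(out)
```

v=4, q=8
v < 3 is False; q >= 3 is True
→ out = v + q = 12
out = 12*3 = 36

36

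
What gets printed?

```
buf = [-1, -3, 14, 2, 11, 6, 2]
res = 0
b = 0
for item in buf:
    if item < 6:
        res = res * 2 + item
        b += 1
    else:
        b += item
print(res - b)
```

-49

item=-1: <6, res = 0*2+(-1) = -1; b=1
item=-3: <6, res = (-1)*2+(-3) = -5; b=2
item=14: not <6; b=16
item=2: <6, res = (-5)*2+2 = -8; b=17
item=11: not <6; b=28
item=6: not <6; b=34
item=2: <6, res = (-8)*2+2 = -14; b=35
res-b = (-14)-35 = -49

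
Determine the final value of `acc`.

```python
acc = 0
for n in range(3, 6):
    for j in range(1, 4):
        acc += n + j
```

54

n=3,j=1: acc = 0+4 = 4
n=3,j=2: acc = 4+5 = 9
n=3,j=3: acc = 9+6 = 15
n=4,j=1: acc = 15+5 = 20
n=4,j=2: acc = 20+6 = 26
n=4,j=3: acc = 26+7 = 33
n=5,j=1: acc = 33+6 = 39
n=5,j=2: acc = 39+7 = 46
n=5,j=3: acc = 46+8 = 54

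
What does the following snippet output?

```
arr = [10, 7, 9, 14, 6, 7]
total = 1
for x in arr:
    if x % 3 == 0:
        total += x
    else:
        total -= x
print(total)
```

x=10: not %3==0, total = 1-10 = -9
x=7: not %3==0, total = (-9)-7 = -16
x=9: %3==0, total = (-16)+9 = -7
x=14: not %3==0, total = (-7)-14 = -21
x=6: %3==0, total = (-21)+6 = -15
x=7: not %3==0, total = (-15)-7 = -22

-22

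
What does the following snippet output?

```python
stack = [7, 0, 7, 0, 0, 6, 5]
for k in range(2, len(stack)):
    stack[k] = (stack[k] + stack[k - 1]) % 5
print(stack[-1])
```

k=2: stack[2] = (7+0)%5 = 2 → [7, 0, 2, 0, 0, 6, 5]
k=3: stack[3] = (0+2)%5 = 2 → [7, 0, 2, 2, 0, 6, 5]
k=4: stack[4] = (0+2)%5 = 2 → [7, 0, 2, 2, 2, 6, 5]
k=5: stack[5] = (6+2)%5 = 3 → [7, 0, 2, 2, 2, 3, 5]
k=6: stack[6] = (5+3)%5 = 3 → [7, 0, 2, 2, 2, 3, 3]

3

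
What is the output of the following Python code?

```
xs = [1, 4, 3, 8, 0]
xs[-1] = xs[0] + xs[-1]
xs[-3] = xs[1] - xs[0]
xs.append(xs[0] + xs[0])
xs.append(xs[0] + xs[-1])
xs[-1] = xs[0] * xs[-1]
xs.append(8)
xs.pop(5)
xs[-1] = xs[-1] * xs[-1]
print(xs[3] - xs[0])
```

xs[-1] = xs[0]+xs[-1] = 1+0 = 1 → [1, 4, 3, 8, 1]
xs[-3] = xs[1]-xs[0] = 4-1 = 3 → [1, 4, 3, 8, 1]
append xs[0]+xs[0] = 1+1 = 2 → [1, 4, 3, 8, 1, 2]
append xs[0]+xs[-1] = 1+2 = 3 → [1, 4, 3, 8, 1, 2, 3]
xs[-1] = xs[0]*xs[-1] = 1*3 = 3 → [1, 4, 3, 8, 1, 2, 3]
append 8 → [1, 4, 3, 8, 1, 2, 3, 8]
pop(5) removes 2 → [1, 4, 3, 8, 1, 3, 8]
xs[-1] = xs[-1]*xs[-1] = 8*8 = 64 → [1, 4, 3, 8, 1, 3, 64]
xs[3]-xs[0] = 8-1 = 7

7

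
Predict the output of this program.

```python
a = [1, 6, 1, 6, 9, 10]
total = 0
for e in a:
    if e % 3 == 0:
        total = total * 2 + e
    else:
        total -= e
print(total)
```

23

e=1: not %3==0, total = 0-1 = -1
e=6: %3==0, total = (-1)*2+6 = 4
e=1: not %3==0, total = 4-1 = 3
e=6: %3==0, total = 3*2+6 = 12
e=9: %3==0, total = 12*2+9 = 33
e=10: not %3==0, total = 33-10 = 23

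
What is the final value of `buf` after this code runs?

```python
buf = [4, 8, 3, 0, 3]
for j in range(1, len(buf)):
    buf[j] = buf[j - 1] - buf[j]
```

[4, -4, -7, -7, -10]

j=1: buf[1] = 4-8 = -4 → [4, -4, 3, 0, 3]
j=2: buf[2] = (-4)-3 = -7 → [4, -4, -7, 0, 3]
j=3: buf[3] = (-7)-0 = -7 → [4, -4, -7, -7, 3]
j=4: buf[4] = (-7)-3 = -10 → [4, -4, -7, -7, -10]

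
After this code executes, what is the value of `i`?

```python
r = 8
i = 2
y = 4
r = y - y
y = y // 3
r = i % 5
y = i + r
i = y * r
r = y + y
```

8

r = 4-4 = 0
y = 4//3 = 1
r = 2%5 = 2
y = 2+2 = 4
i = 4*2 = 8
r = 4+4 = 8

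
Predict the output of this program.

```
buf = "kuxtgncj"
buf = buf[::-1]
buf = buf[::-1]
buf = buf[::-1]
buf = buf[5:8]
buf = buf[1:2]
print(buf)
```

reverse → 'jcngtxuk'
reverse → 'kuxtgncj'
reverse → 'jcngtxuk'
slice [5:8] → 'xuk'
slice [1:2] → 'u'

u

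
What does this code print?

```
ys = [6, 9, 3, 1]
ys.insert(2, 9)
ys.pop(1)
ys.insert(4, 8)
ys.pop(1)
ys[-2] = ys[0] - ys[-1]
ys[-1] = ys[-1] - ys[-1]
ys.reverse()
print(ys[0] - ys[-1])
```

-6

insert 9 at 2 → [6, 9, 9, 3, 1]
pop(1) removes 9 → [6, 9, 3, 1]
insert 8 at 4 → [6, 9, 3, 1, 8]
pop(1) removes 9 → [6, 3, 1, 8]
ys[-2] = ys[0]-ys[-1] = 6-8 = -2 → [6, 3, -2, 8]
ys[-1] = ys[-1]-ys[-1] = 8-8 = 0 → [6, 3, -2, 0]
reverse → [0, -2, 3, 6]
ys[0]-ys[-1] = 0-6 = -6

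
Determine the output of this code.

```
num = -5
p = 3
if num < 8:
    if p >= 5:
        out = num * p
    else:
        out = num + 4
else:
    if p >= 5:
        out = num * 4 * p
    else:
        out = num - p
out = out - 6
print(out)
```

-7

num=-5, p=3
num < 8 is True; p >= 5 is False
→ out = num + 4 = -1
out = (-1)-6 = -7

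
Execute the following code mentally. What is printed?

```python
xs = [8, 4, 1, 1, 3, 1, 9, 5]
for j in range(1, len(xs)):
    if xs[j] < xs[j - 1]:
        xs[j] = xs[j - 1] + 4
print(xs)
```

[8, 12, 16, 20, 24, 28, 32, 36]

j=1: 4<8, xs[1] = 8+4 = 12 → [8, 12, 1, 1, 3, 1, 9, 5]
j=2: 1<12, xs[2] = 12+4 = 16 → [8, 12, 16, 1, 3, 1, 9, 5]
j=3: 1<16, xs[3] = 16+4 = 20 → [8, 12, 16, 20, 3, 1, 9, 5]
j=4: 3<20, xs[4] = 20+4 = 24 → [8, 12, 16, 20, 24, 1, 9, 5]
j=5: 1<24, xs[5] = 24+4 = 28 → [8, 12, 16, 20, 24, 28, 9, 5]
j=6: 9<28, xs[6] = 28+4 = 32 → [8, 12, 16, 20, 24, 28, 32, 5]
j=7: 5<32, xs[7] = 32+4 = 36 → [8, 12, 16, 20, 24, 28, 32, 36]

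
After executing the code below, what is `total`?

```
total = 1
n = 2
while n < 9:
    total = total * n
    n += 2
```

n=2: total = 1*2 = 2
n=4: total = 2*4 = 8
n=6: total = 8*6 = 48
n=8: total = 48*8 = 384

384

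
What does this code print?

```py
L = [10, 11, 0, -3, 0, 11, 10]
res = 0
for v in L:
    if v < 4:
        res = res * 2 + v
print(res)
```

-6

v=10: not <4
v=11: not <4
v=0: <4, res = 0*2+0 = 0
v=-3: <4, res = 0*2+(-3) = -3
v=0: <4, res = (-3)*2+0 = -6
v=11: not <4
v=10: not <4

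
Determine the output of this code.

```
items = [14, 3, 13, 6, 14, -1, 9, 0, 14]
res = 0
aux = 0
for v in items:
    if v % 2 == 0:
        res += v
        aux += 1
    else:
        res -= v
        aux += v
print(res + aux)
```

v=14: even, res = 0+14 = 14; aux=1
v=3: not even, res = 14-3 = 11; aux=4
v=13: not even, res = 11-13 = -2; aux=17
v=6: even, res = (-2)+6 = 4; aux=18
v=14: even, res = 4+14 = 18; aux=19
v=-1: not even, res = 18-(-1) = 19; aux=18
v=9: not even, res = 19-9 = 10; aux=27
v=0: even, res = 10+0 = 10; aux=28
v=14: even, res = 10+14 = 24; aux=29
res+aux = 24+29 = 53

53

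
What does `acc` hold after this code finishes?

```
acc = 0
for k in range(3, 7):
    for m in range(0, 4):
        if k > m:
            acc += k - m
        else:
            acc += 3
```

51

k=3,m=0: 3>0, acc = 0+3 = 3
k=3,m=1: 3>1, acc = 3+2 = 5
k=3,m=2: 3>2, acc = 5+1 = 6
k=3,m=3: not 3>3, acc = 6+3 = 9
k=4,m=0: 4>0, acc = 9+4 = 13
k=4,m=1: 4>1, acc = 13+3 = 16
k=4,m=2: 4>2, acc = 16+2 = 18
k=4,m=3: 4>3, acc = 18+1 = 19
k=5,m=0: 5>0, acc = 19+5 = 24
k=5,m=1: 5>1, acc = 24+4 = 28
k=5,m=2: 5>2, acc = 28+3 = 31
k=5,m=3: 5>3, acc = 31+2 = 33
k=6,m=0: 6>0, acc = 33+6 = 39
k=6,m=1: 6>1, acc = 39+5 = 44
k=6,m=2: 6>2, acc = 44+4 = 48
k=6,m=3: 6>3, acc = 48+3 = 51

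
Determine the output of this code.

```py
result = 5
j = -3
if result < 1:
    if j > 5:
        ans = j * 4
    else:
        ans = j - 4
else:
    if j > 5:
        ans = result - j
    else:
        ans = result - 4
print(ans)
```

result=5, j=-3
result < 1 is False; j > 5 is False
→ ans = result - 4 = 1

1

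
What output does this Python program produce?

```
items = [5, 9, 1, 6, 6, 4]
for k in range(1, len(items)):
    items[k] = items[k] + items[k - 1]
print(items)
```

k=1: items[1] = 9+5 = 14 → [5, 14, 1, 6, 6, 4]
k=2: items[2] = 1+14 = 15 → [5, 14, 15, 6, 6, 4]
k=3: items[3] = 6+15 = 21 → [5, 14, 15, 21, 6, 4]
k=4: items[4] = 6+21 = 27 → [5, 14, 15, 21, 27, 4]
k=5: items[5] = 4+27 = 31 → [5, 14, 15, 21, 27, 31]

[5, 14, 15, 21, 27, 31]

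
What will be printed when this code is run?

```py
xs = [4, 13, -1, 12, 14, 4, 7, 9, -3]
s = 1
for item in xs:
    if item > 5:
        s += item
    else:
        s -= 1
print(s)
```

52

item=4: not >5, s = 1-1 = 0
item=13: >5, s = 0+13 = 13
item=-1: not >5, s = 13-1 = 12
item=12: >5, s = 12+12 = 24
item=14: >5, s = 24+14 = 38
item=4: not >5, s = 38-1 = 37
item=7: >5, s = 37+7 = 44
item=9: >5, s = 44+9 = 53
item=-3: not >5, s = 53-1 = 52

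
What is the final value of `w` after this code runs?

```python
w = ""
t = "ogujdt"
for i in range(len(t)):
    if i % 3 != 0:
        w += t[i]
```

i=0: skip
i=1: add 'g' → 'g'
i=2: add 'u' → 'gu'
i=3: skip
i=4: add 'd' → 'gud'
i=5: add 't' → 'gudt'

'gudt'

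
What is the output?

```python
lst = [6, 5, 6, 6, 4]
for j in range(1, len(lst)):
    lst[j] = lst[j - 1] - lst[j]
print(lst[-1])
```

-15

j=1: lst[1] = 6-5 = 1 → [6, 1, 6, 6, 4]
j=2: lst[2] = 1-6 = -5 → [6, 1, -5, 6, 4]
j=3: lst[3] = (-5)-6 = -11 → [6, 1, -5, -11, 4]
j=4: lst[4] = (-11)-4 = -15 → [6, 1, -5, -11, -15]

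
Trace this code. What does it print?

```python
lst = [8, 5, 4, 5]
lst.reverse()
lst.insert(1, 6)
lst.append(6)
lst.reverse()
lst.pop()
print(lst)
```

[6, 8, 5, 4, 6]

reverse → [5, 4, 5, 8]
insert 6 at 1 → [5, 6, 4, 5, 8]
append 6 → [5, 6, 4, 5, 8, 6]
reverse → [6, 8, 5, 4, 6, 5]
pop() removes 5 → [6, 8, 5, 4, 6]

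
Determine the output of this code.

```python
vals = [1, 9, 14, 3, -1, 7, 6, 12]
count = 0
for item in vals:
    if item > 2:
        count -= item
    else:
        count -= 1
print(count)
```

item=1: not >2, count = 0-1 = -1
item=9: >2, count = (-1)-9 = -10
item=14: >2, count = (-10)-14 = -24
item=3: >2, count = (-24)-3 = -27
item=-1: not >2, count = (-27)-1 = -28
item=7: >2, count = (-28)-7 = -35
item=6: >2, count = (-35)-6 = -41
item=12: >2, count = (-41)-12 = -53

-53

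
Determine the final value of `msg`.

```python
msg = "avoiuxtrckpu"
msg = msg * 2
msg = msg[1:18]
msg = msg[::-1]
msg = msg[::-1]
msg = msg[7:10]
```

repeat ×2 → 'avoiuxtrckpuavoiuxtrckpu'
slice [1:18] → 'voiuxtrckpuavoiux'
reverse → 'xuiovaupkcrtxuiov'
reverse → 'voiuxtrckpuavoiux'
slice [7:10] → 'ckp'

'ckp'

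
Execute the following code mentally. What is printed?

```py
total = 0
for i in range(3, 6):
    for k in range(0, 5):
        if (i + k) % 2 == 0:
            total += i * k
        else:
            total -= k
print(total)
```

40

i=3,k=0: odd sum, total = 0-0 = 0
i=3,k=1: even sum, total = 0+3 = 3
i=3,k=2: odd sum, total = 3-2 = 1
i=3,k=3: even sum, total = 1+9 = 10
i=3,k=4: odd sum, total = 10-4 = 6
i=4,k=0: even sum, total = 6+0 = 6
i=4,k=1: odd sum, total = 6-1 = 5
i=4,k=2: even sum, total = 5+8 = 13
i=4,k=3: odd sum, total = 13-3 = 10
i=4,k=4: even sum, total = 10+16 = 26
i=5,k=0: odd sum, total = 26-0 = 26
i=5,k=1: even sum, total = 26+5 = 31
i=5,k=2: odd sum, total = 31-2 = 29
i=5,k=3: even sum, total = 29+15 = 44
i=5,k=4: odd sum, total = 44-4 = 40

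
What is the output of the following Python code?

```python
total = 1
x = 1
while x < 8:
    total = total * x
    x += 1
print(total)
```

x=1: total = 1*1 = 1
x=2: total = 1*2 = 2
x=3: total = 2*3 = 6
x=4: total = 6*4 = 24
x=5: total = 24*5 = 120
x=6: total = 120*6 = 720
x=7: total = 720*7 = 5040

5040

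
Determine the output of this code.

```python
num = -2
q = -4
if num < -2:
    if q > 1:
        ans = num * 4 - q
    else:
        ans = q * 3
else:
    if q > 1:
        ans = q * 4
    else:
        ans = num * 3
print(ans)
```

num=-2, q=-4
num < -2 is False; q > 1 is False
→ ans = num * 3 = -6

-6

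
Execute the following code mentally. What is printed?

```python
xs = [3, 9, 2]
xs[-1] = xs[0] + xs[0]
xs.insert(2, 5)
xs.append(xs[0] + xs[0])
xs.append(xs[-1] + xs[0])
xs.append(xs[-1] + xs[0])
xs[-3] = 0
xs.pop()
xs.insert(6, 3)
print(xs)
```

[3, 9, 5, 6, 0, 9, 3]

xs[-1] = xs[0]+xs[0] = 3+3 = 6 → [3, 9, 6]
insert 5 at 2 → [3, 9, 5, 6]
append xs[0]+xs[0] = 3+3 = 6 → [3, 9, 5, 6, 6]
append xs[-1]+xs[0] = 6+3 = 9 → [3, 9, 5, 6, 6, 9]
append xs[-1]+xs[0] = 9+3 = 12 → [3, 9, 5, 6, 6, 9, 12]
xs[-3] = 0 → [3, 9, 5, 6, 0, 9, 12]
pop() removes 12 → [3, 9, 5, 6, 0, 9]
insert 3 at 6 → [3, 9, 5, 6, 0, 9, 3]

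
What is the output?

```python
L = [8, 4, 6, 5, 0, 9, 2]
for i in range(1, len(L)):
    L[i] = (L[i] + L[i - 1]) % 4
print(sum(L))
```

i=1: L[1] = (4+8)%4 = 0 → [8, 0, 6, 5, 0, 9, 2]
i=2: L[2] = (6+0)%4 = 2 → [8, 0, 2, 5, 0, 9, 2]
i=3: L[3] = (5+2)%4 = 3 → [8, 0, 2, 3, 0, 9, 2]
i=4: L[4] = (0+3)%4 = 3 → [8, 0, 2, 3, 3, 9, 2]
i=5: L[5] = (9+3)%4 = 0 → [8, 0, 2, 3, 3, 0, 2]
i=6: L[6] = (2+0)%4 = 2 → [8, 0, 2, 3, 3, 0, 2]
sum = 18

18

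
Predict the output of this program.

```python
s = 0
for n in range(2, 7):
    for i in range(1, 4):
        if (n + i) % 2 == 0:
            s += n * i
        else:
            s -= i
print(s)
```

40

n=2,i=1: odd sum, s = 0-1 = -1
n=2,i=2: even sum, s = (-1)+4 = 3
n=2,i=3: odd sum, s = 3-3 = 0
n=3,i=1: even sum, s = 0+3 = 3
n=3,i=2: odd sum, s = 3-2 = 1
n=3,i=3: even sum, s = 1+9 = 10
n=4,i=1: odd sum, s = 10-1 = 9
n=4,i=2: even sum, s = 9+8 = 17
n=4,i=3: odd sum, s = 17-3 = 14
n=5,i=1: even sum, s = 14+5 = 19
n=5,i=2: odd sum, s = 19-2 = 17
n=5,i=3: even sum, s = 17+15 = 32
n=6,i=1: odd sum, s = 32-1 = 31
n=6,i=2: even sum, s = 31+12 = 43
n=6,i=3: odd sum, s = 43-3 = 40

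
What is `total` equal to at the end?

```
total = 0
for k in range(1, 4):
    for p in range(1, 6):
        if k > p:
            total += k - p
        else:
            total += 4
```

k=1,p=1: not 1>1, total = 0+4 = 4
k=1,p=2: not 1>2, total = 4+4 = 8
k=1,p=3: not 1>3, total = 8+4 = 12
k=1,p=4: not 1>4, total = 12+4 = 16
k=1,p=5: not 1>5, total = 16+4 = 20
k=2,p=1: 2>1, total = 20+1 = 21
k=2,p=2: not 2>2, total = 21+4 = 25
k=2,p=3: not 2>3, total = 25+4 = 29
k=2,p=4: not 2>4, total = 29+4 = 33
k=2,p=5: not 2>5, total = 33+4 = 37
k=3,p=1: 3>1, total = 37+2 = 39
k=3,p=2: 3>2, total = 39+1 = 40
k=3,p=3: not 3>3, total = 40+4 = 44
k=3,p=4: not 3>4, total = 44+4 = 48
k=3,p=5: not 3>5, total = 48+4 = 52

52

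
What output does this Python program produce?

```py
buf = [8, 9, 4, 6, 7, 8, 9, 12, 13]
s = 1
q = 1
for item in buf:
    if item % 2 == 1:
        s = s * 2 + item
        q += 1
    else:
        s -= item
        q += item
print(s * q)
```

-5031

item=8: not odd, s = 1-8 = -7; q=9
item=9: odd, s = (-7)*2+9 = -5; q=10
item=4: not odd, s = (-5)-4 = -9; q=14
item=6: not odd, s = (-9)-6 = -15; q=20
item=7: odd, s = (-15)*2+7 = -23; q=21
item=8: not odd, s = (-23)-8 = -31; q=29
item=9: odd, s = (-31)*2+9 = -53; q=30
item=12: not odd, s = (-53)-12 = -65; q=42
item=13: odd, s = (-65)*2+13 = -117; q=43
s*q = (-117)*43 = -5031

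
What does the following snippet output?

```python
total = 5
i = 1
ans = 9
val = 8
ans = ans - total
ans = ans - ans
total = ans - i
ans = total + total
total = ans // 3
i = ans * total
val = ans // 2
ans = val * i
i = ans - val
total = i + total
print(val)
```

ans = 9-5 = 4
ans = 4-4 = 0
total = 0-1 = -1
ans = (-1)+(-1) = -2
total = (-2)//3 = -1
i = (-2)*(-1) = 2
val = (-2)//2 = -1
ans = (-1)*2 = -2
i = (-2)-(-1) = -1
total = (-1)+(-1) = -2

-1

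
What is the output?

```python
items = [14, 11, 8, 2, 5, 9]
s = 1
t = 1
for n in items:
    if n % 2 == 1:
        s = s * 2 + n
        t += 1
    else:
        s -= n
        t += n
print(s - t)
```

n=14: not odd, s = 1-14 = -13; t=15
n=11: odd, s = (-13)*2+11 = -15; t=16
n=8: not odd, s = (-15)-8 = -23; t=24
n=2: not odd, s = (-23)-2 = -25; t=26
n=5: odd, s = (-25)*2+5 = -45; t=27
n=9: odd, s = (-45)*2+9 = -81; t=28
s-t = (-81)-28 = -109

-109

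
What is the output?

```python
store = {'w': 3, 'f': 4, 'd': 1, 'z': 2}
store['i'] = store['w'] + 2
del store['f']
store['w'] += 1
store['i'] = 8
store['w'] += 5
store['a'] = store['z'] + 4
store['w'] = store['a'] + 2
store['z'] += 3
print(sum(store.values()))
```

28

store['i'] = store['w']+2 = 5 → {'w': 3, 'f': 4, 'd': 1, 'z': 2, 'i': 5}
del 'f' → {'w': 3, 'd': 1, 'z': 2, 'i': 5}
store['w'] = 3+1 = 4 → {'w': 4, 'd': 1, 'z': 2, 'i': 5}
store['i'] = 8 → {'w': 4, 'd': 1, 'z': 2, 'i': 8}
store['w'] = 4+5 = 9 → {'w': 9, 'd': 1, 'z': 2, 'i': 8}
store['a'] = store['z']+4 = 6 → {'w': 9, 'd': 1, 'z': 2, 'i': 8, 'a': 6}
store['w'] = store['a']+2 = 8 → {'w': 8, 'd': 1, 'z': 2, 'i': 8, 'a': 6}
store['z'] = 2+3 = 5 → {'w': 8, 'd': 1, 'z': 5, 'i': 8, 'a': 6}
sum of values = 28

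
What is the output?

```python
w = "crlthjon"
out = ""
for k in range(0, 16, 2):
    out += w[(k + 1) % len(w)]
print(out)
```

k=0: add w[1]='r' → 'r'
k=2: add w[3]='t' → 'rt'
k=4: add w[5]='j' → 'rtj'
k=6: add w[7]='n' → 'rtjn'
k=8: add w[1]='r' → 'rtjnr'
k=10: add w[3]='t' → 'rtjnrt'
k=12: add w[5]='j' → 'rtjnrtj'
k=14: add w[7]='n' → 'rtjnrtjn'

rtjnrtjn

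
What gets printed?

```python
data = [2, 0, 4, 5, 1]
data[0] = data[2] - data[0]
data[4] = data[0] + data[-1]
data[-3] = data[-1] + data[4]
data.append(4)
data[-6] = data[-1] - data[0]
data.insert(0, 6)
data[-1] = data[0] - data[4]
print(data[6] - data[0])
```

data[0] = data[2]-data[0] = 4-2 = 2 → [2, 0, 4, 5, 1]
data[4] = data[0]+data[-1] = 2+1 = 3 → [2, 0, 4, 5, 3]
data[-3] = data[-1]+data[4] = 3+3 = 6 → [2, 0, 6, 5, 3]
append 4 → [2, 0, 6, 5, 3, 4]
data[-6] = data[-1]-data[0] = 4-2 = 2 → [2, 0, 6, 5, 3, 4]
insert 6 at 0 → [6, 2, 0, 6, 5, 3, 4]
data[-1] = data[0]-data[4] = 6-5 = 1 → [6, 2, 0, 6, 5, 3, 1]
data[6]-data[0] = 1-6 = -5

-5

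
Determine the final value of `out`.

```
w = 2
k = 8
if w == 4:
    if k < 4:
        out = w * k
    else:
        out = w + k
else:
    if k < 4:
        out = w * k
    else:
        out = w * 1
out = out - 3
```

-1

w=2, k=8
w == 4 is False; k < 4 is False
→ out = w * 1 = 2
out = 2-3 = -1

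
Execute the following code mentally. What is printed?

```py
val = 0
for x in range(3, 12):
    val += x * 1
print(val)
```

63

x=3: val = 0+3*1 = 3
x=4: val = 3+4*1 = 7
x=5: val = 7+5*1 = 12
x=6: val = 12+6*1 = 18
x=7: val = 18+7*1 = 25
x=8: val = 25+8*1 = 33
x=9: val = 33+9*1 = 42
x=10: val = 42+10*1 = 52
x=11: val = 52+11*1 = 63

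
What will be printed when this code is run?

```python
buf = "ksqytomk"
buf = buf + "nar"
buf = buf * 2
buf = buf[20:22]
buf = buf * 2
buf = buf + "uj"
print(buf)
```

+ 'nar' → 'ksqytomknar'
repeat ×2 → 'ksqytomknarksqytomknar'
slice [20:22] → 'ar'
repeat ×2 → 'arar'
+ 'uj' → 'araruj'

araruj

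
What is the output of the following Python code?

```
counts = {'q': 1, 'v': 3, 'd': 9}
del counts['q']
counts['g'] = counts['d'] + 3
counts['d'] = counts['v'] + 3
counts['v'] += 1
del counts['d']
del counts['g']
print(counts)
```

{'v': 4}

del 'q' → {'v': 3, 'd': 9}
counts['g'] = counts['d']+3 = 12 → {'v': 3, 'd': 9, 'g': 12}
counts['d'] = counts['v']+3 = 6 → {'v': 3, 'd': 6, 'g': 12}
counts['v'] = 3+1 = 4 → {'v': 4, 'd': 6, 'g': 12}
del 'd' → {'v': 4, 'g': 12}
del 'g' → {'v': 4}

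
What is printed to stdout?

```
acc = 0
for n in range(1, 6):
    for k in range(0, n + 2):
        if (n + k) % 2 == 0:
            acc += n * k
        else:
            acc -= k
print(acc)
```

n=1,k=0: odd sum, acc = 0-0 = 0
n=1,k=1: even sum, acc = 0+1 = 1
n=1,k=2: odd sum, acc = 1-2 = -1
n=2,k=0: even sum, acc = (-1)+0 = -1
n=2,k=1: odd sum, acc = (-1)-1 = -2
n=2,k=2: even sum, acc = (-2)+4 = 2
n=2,k=3: odd sum, acc = 2-3 = -1
n=3,k=0: odd sum, acc = (-1)-0 = -1
n=3,k=1: even sum, acc = (-1)+3 = 2
n=3,k=2: odd sum, acc = 2-2 = 0
n=3,k=3: even sum, acc = 0+9 = 9
n=3,k=4: odd sum, acc = 9-4 = 5
n=4,k=0: even sum, acc = 5+0 = 5
n=4,k=1: odd sum, acc = 5-1 = 4
n=4,k=2: even sum, acc = 4+8 = 12
n=4,k=3: odd sum, acc = 12-3 = 9
n=4,k=4: even sum, acc = 9+16 = 25
n=4,k=5: odd sum, acc = 25-5 = 20
n=5,k=0: odd sum, acc = 20-0 = 20
n=5,k=1: even sum, acc = 20+5 = 25
n=5,k=2: odd sum, acc = 25-2 = 23
n=5,k=3: even sum, acc = 23+15 = 38
n=5,k=4: odd sum, acc = 38-4 = 34
n=5,k=5: even sum, acc = 34+25 = 59
n=5,k=6: odd sum, acc = 59-6 = 53

53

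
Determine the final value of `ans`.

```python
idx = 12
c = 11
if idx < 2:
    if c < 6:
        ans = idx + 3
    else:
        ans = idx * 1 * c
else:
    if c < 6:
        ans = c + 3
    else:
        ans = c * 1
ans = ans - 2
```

idx=12, c=11
idx < 2 is False; c < 6 is False
→ ans = c * 1 = 11
ans = 11-2 = 9

9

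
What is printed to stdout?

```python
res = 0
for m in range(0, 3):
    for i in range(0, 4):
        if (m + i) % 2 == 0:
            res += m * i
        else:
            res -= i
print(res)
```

-2

m=0,i=0: even sum, res = 0+0 = 0
m=0,i=1: odd sum, res = 0-1 = -1
m=0,i=2: even sum, res = (-1)+0 = -1
m=0,i=3: odd sum, res = (-1)-3 = -4
m=1,i=0: odd sum, res = (-4)-0 = -4
m=1,i=1: even sum, res = (-4)+1 = -3
m=1,i=2: odd sum, res = (-3)-2 = -5
m=1,i=3: even sum, res = (-5)+3 = -2
m=2,i=0: even sum, res = (-2)+0 = -2
m=2,i=1: odd sum, res = (-2)-1 = -3
m=2,i=2: even sum, res = (-3)+4 = 1
m=2,i=3: odd sum, res = 1-3 = -2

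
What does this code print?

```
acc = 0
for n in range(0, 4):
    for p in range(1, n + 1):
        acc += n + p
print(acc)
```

n=1,p=1: acc = 0+2 = 2
n=2,p=1: acc = 2+3 = 5
n=2,p=2: acc = 5+4 = 9
n=3,p=1: acc = 9+4 = 13
n=3,p=2: acc = 13+5 = 18
n=3,p=3: acc = 18+6 = 24

24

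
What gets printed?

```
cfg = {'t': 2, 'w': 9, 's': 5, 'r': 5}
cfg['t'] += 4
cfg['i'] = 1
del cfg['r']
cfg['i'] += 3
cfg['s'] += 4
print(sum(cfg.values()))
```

28

cfg['t'] = 2+4 = 6 → {'t': 6, 'w': 9, 's': 5, 'r': 5}
cfg['i'] = 1 → {'t': 6, 'w': 9, 's': 5, 'r': 5, 'i': 1}
del 'r' → {'t': 6, 'w': 9, 's': 5, 'i': 1}
cfg['i'] = 1+3 = 4 → {'t': 6, 'w': 9, 's': 5, 'i': 4}
cfg['s'] = 5+4 = 9 → {'t': 6, 'w': 9, 's': 9, 'i': 4}
sum of values = 28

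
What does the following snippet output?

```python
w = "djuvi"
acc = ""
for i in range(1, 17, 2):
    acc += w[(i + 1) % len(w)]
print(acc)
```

i=1: add w[2]='u' → 'u'
i=3: add w[4]='i' → 'ui'
i=5: add w[1]='j' → 'uij'
i=7: add w[3]='v' → 'uijv'
i=9: add w[0]='d' → 'uijvd'
i=11: add w[2]='u' → 'uijvdu'
i=13: add w[4]='i' → 'uijvdui'
i=15: add w[1]='j' → 'uijvduij'

uijvduij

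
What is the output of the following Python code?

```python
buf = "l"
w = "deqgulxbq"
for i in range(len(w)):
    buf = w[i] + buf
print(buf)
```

qbxlugqedl

i=0: prepend 'd' → 'dl'
i=1: prepend 'e' → 'edl'
i=2: prepend 'q' → 'qedl'
i=3: prepend 'g' → 'gqedl'
i=4: prepend 'u' → 'ugqedl'
i=5: prepend 'l' → 'lugqedl'
i=6: prepend 'x' → 'xlugqedl'
i=7: prepend 'b' → 'bxlugqedl'
i=8: prepend 'q' → 'qbxlugqedl'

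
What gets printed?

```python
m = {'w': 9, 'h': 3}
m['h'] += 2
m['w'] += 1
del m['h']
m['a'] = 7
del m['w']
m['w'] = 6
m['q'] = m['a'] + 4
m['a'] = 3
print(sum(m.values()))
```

20

m['h'] = 3+2 = 5 → {'w': 9, 'h': 5}
m['w'] = 9+1 = 10 → {'w': 10, 'h': 5}
del 'h' → {'w': 10}
m['a'] = 7 → {'w': 10, 'a': 7}
del 'w' → {'a': 7}
m['w'] = 6 → {'a': 7, 'w': 6}
m['q'] = m['a']+4 = 11 → {'a': 7, 'w': 6, 'q': 11}
m['a'] = 3 → {'a': 3, 'w': 6, 'q': 11}
sum of values = 20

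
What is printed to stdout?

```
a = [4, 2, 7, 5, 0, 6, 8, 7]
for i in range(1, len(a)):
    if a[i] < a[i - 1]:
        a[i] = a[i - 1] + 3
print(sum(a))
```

i=1: 2<4, a[1] = 4+3 = 7 → [4, 7, 7, 5, 0, 6, 8, 7]
i=2: 7>=7, unchanged → [4, 7, 7, 5, 0, 6, 8, 7]
i=3: 5<7, a[3] = 7+3 = 10 → [4, 7, 7, 10, 0, 6, 8, 7]
i=4: 0<10, a[4] = 10+3 = 13 → [4, 7, 7, 10, 13, 6, 8, 7]
i=5: 6<13, a[5] = 13+3 = 16 → [4, 7, 7, 10, 13, 16, 8, 7]
i=6: 8<16, a[6] = 16+3 = 19 → [4, 7, 7, 10, 13, 16, 19, 7]
i=7: 7<19, a[7] = 19+3 = 22 → [4, 7, 7, 10, 13, 16, 19, 22]
sum = 98

98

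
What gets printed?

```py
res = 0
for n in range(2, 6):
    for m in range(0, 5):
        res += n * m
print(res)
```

140

n=2,m=0: res = 0+0 = 0
n=2,m=1: res = 0+2 = 2
n=2,m=2: res = 2+4 = 6
n=2,m=3: res = 6+6 = 12
n=2,m=4: res = 12+8 = 20
n=3,m=0: res = 20+0 = 20
n=3,m=1: res = 20+3 = 23
n=3,m=2: res = 23+6 = 29
n=3,m=3: res = 29+9 = 38
n=3,m=4: res = 38+12 = 50
n=4,m=0: res = 50+0 = 50
n=4,m=1: res = 50+4 = 54
n=4,m=2: res = 54+8 = 62
n=4,m=3: res = 62+12 = 74
n=4,m=4: res = 74+16 = 90
n=5,m=0: res = 90+0 = 90
n=5,m=1: res = 90+5 = 95
n=5,m=2: res = 95+10 = 105
n=5,m=3: res = 105+15 = 120
n=5,m=4: res = 120+20 = 140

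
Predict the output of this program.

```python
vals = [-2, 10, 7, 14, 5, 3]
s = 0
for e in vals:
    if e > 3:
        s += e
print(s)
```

e=-2: not >3
e=10: >3, s = 0+10 = 10
e=7: >3, s = 10+7 = 17
e=14: >3, s = 17+14 = 31
e=5: >3, s = 31+5 = 36
e=3: not >3

36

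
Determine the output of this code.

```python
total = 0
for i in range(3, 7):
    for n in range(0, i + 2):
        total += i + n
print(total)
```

i=3,n=0: total = 0+3 = 3
i=3,n=1: total = 3+4 = 7
i=3,n=2: total = 7+5 = 12
i=3,n=3: total = 12+6 = 18
i=3,n=4: total = 18+7 = 25
i=4,n=0: total = 25+4 = 29
i=4,n=1: total = 29+5 = 34
i=4,n=2: total = 34+6 = 40
i=4,n=3: total = 40+7 = 47
i=4,n=4: total = 47+8 = 55
i=4,n=5: total = 55+9 = 64
i=5,n=0: total = 64+5 = 69
i=5,n=1: total = 69+6 = 75
i=5,n=2: total = 75+7 = 82
i=5,n=3: total = 82+8 = 90
i=5,n=4: total = 90+9 = 99
i=5,n=5: total = 99+10 = 109
i=5,n=6: total = 109+11 = 120
i=6,n=0: total = 120+6 = 126
i=6,n=1: total = 126+7 = 133
i=6,n=2: total = 133+8 = 141
i=6,n=3: total = 141+9 = 150
i=6,n=4: total = 150+10 = 160
i=6,n=5: total = 160+11 = 171
i=6,n=6: total = 171+12 = 183
i=6,n=7: total = 183+13 = 196

196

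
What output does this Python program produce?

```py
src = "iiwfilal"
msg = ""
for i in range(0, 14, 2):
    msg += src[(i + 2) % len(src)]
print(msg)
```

i=0: add src[2]='w' → 'w'
i=2: add src[4]='i' → 'wi'
i=4: add src[6]='a' → 'wia'
i=6: add src[0]='i' → 'wiai'
i=8: add src[2]='w' → 'wiaiw'
i=10: add src[4]='i' → 'wiaiwi'
i=12: add src[6]='a' → 'wiaiwia'

wiaiwia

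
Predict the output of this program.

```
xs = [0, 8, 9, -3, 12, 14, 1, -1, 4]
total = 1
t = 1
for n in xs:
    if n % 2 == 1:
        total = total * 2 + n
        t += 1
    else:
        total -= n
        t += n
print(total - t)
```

-202

n=0: not odd, total = 1-0 = 1; t=1
n=8: not odd, total = 1-8 = -7; t=9
n=9: odd, total = (-7)*2+9 = -5; t=10
n=-3: odd, total = (-5)*2+(-3) = -13; t=11
n=12: not odd, total = (-13)-12 = -25; t=23
n=14: not odd, total = (-25)-14 = -39; t=37
n=1: odd, total = (-39)*2+1 = -77; t=38
n=-1: odd, total = (-77)*2+(-1) = -155; t=39
n=4: not odd, total = (-155)-4 = -159; t=43
total-t = (-159)-43 = -202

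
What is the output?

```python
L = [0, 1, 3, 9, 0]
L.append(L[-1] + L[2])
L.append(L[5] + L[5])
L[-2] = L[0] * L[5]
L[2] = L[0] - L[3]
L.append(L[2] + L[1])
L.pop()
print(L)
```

[0, 1, -9, 9, 0, 0, 6]

append L[-1]+L[2] = 0+3 = 3 → [0, 1, 3, 9, 0, 3]
append L[5]+L[5] = 3+3 = 6 → [0, 1, 3, 9, 0, 3, 6]
L[-2] = L[0]*L[5] = 0*3 = 0 → [0, 1, 3, 9, 0, 0, 6]
L[2] = L[0]-L[3] = 0-9 = -9 → [0, 1, -9, 9, 0, 0, 6]
append L[2]+L[1] = (-9)+1 = -8 → [0, 1, -9, 9, 0, 0, 6, -8]
pop() removes -8 → [0, 1, -9, 9, 0, 0, 6]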